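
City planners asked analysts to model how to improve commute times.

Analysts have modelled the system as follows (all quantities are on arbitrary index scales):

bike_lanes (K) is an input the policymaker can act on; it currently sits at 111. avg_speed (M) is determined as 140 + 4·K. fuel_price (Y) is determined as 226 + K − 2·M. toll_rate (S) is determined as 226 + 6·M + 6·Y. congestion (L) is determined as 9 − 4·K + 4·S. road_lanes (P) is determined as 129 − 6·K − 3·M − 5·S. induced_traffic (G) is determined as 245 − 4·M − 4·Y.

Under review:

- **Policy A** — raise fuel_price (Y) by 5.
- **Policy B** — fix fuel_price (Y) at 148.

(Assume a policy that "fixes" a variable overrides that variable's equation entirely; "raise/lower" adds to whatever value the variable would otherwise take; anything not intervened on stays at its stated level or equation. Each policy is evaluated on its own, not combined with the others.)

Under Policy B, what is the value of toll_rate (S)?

Policy B (Y := 148):
  K = 111
  M = 140 + 4·111 = 584
  Y = 148
  S = 226 + 6·584 + 6·148 = 4618

4618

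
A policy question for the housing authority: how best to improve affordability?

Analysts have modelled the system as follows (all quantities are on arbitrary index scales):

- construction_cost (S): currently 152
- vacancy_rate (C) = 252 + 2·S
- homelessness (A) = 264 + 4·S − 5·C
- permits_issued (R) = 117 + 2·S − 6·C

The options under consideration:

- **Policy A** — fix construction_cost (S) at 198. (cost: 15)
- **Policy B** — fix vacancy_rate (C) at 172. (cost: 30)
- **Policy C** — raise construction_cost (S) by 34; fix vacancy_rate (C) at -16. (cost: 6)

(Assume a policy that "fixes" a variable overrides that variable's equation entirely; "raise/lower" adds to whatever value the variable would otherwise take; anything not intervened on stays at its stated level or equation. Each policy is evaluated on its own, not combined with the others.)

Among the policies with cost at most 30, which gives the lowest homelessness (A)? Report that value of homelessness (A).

Policy A (S := 198):
  S = 198
  C = 252 + 2·198 = 648
  A = 264 + 4·198 − 5·648 = -2184
Policy B (C := 172):
  S = 152
  C = 172
  A = 264 + 4·152 − 5·172 = 12
Policy C (S + 34, C := -16):
  S = 152 + 34 = 186
  C = -16
  A = 264 + 4·186 − 5·(-16) = 1088
Comparing — Policy A: A=-2184, Policy B: A=12, Policy C: A=1088. Lowest is -2184 (Policy A).

-2184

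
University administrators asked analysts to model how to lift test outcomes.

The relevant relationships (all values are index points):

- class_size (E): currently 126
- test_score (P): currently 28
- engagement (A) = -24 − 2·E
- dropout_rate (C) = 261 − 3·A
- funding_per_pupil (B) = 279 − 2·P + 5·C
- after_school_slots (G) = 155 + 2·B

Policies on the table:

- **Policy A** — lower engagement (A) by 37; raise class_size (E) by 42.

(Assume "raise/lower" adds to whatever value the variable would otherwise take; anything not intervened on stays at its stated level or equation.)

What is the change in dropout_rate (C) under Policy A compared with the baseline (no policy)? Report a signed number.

Baseline:
  E = 126
  A = -24 − 2·126 = -276
  C = 261 − 3·(-276) = 1089
Policy A (A − 37, E + 42):
  E = 126 + 42 = 168
  A = -24 − 2·168 (−37 from intervention) = -397
  C = 261 − 3·(-397) = 1452
Change in C: 1452 − 1089 = 363

363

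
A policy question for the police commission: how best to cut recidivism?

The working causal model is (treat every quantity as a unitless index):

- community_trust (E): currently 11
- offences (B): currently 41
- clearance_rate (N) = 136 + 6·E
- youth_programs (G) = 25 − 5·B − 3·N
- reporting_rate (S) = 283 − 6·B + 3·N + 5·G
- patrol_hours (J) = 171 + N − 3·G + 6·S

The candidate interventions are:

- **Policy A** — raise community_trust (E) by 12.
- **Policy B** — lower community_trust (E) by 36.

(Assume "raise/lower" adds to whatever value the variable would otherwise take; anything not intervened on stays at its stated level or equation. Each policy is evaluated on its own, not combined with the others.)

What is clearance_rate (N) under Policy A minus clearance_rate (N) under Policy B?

288

Policy A (E + 12):
  E = 11 + 12 = 23
  N = 136 + 6·23 = 274
Policy B (E − 36):
  E = 11 − 36 = -25
  N = 136 + 6·(-25) = -14
N: 274 − (-14) = 288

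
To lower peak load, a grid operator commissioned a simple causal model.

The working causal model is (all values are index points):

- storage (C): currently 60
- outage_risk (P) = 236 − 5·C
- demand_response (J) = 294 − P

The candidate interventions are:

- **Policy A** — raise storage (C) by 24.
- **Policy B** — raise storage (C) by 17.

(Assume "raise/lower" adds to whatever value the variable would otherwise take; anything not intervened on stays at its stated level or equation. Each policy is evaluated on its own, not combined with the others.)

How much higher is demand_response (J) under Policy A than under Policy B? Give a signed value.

Policy A (C + 24):
  C = 60 + 24 = 84
  P = 236 − 5·84 = -184
  J = 294 − (-184) = 478
Policy B (C + 17):
  C = 60 + 17 = 77
  P = 236 − 5·77 = -149
  J = 294 − (-149) = 443
J: 478 − 443 = 35

35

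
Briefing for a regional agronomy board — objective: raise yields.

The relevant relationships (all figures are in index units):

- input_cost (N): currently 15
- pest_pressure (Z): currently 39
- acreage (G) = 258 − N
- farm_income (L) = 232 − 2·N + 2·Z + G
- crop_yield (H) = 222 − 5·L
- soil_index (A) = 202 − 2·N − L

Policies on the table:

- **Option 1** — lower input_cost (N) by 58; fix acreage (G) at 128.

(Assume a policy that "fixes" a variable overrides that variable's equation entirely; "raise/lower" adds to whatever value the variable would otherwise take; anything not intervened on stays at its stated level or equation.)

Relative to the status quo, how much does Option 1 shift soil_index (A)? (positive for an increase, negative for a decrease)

Baseline:
  N = 15
  Z = 39
  G = 258 − 15 = 243
  L = 232 − 2·15 + 2·39 + 243 = 523
  A = 202 − 2·15 − 523 = -351
Option 1 (N − 58, G := 128):
  N = 15 − 58 = -43
  Z = 39
  G = 128
  L = 232 − 2·(-43) + 2·39 + 128 = 524
  A = 202 − 2·(-43) − 524 = -236
Change in A: -236 − (-351) = 115

115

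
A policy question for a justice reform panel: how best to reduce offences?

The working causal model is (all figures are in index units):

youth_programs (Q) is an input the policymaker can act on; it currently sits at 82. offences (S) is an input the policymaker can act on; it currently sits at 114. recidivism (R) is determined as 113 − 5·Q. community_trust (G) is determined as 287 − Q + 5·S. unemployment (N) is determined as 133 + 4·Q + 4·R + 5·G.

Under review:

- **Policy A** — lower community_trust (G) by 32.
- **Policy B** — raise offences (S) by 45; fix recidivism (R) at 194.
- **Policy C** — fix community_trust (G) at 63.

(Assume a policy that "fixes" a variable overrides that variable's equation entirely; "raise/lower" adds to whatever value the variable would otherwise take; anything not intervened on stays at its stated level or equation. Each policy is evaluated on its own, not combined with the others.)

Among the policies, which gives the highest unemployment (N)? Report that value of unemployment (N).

6237

Policy A (G − 32):
  Q = 82
  S = 114
  R = 113 − 5·82 = -297
  G = 287 − 82 + 5·114 (−32 from intervention) = 743
  N = 133 + 4·82 + 4·(-297) + 5·743 = 2988
Policy B (S + 45, R := 194):
  Q = 82
  S = 114 + 45 = 159
  R = 194
  G = 287 − 82 + 5·159 = 1000
  N = 133 + 4·82 + 4·194 + 5·1000 = 6237
Policy C (G := 63):
  Q = 82
  S = 114
  R = 113 − 5·82 = -297
  G = 63
  N = 133 + 4·82 + 4·(-297) + 5·63 = -412
Comparing — Policy A: N=2988, Policy B: N=6237, Policy C: N=-412. Highest is 6237 (Policy B).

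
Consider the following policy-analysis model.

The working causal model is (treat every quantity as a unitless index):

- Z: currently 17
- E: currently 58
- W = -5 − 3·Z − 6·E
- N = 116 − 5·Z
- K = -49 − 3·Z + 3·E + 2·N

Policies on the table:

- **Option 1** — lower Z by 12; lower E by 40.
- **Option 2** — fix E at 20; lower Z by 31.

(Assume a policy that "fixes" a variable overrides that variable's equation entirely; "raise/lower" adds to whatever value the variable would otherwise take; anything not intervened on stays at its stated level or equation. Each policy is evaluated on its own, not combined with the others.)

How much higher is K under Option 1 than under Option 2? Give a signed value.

-253

Option 1 (Z − 12, E − 40):
  Z = 17 − 12 = 5
  E = 58 − 40 = 18
  N = 116 − 5·5 = 91
  K = -49 − 3·5 + 3·18 + 2·91 = 172
Option 2 (E := 20, Z − 31):
  Z = 17 − 31 = -14
  E = 20
  N = 116 − 5·(-14) = 186
  K = -49 − 3·(-14) + 3·20 + 2·186 = 425
K: 172 − 425 = -253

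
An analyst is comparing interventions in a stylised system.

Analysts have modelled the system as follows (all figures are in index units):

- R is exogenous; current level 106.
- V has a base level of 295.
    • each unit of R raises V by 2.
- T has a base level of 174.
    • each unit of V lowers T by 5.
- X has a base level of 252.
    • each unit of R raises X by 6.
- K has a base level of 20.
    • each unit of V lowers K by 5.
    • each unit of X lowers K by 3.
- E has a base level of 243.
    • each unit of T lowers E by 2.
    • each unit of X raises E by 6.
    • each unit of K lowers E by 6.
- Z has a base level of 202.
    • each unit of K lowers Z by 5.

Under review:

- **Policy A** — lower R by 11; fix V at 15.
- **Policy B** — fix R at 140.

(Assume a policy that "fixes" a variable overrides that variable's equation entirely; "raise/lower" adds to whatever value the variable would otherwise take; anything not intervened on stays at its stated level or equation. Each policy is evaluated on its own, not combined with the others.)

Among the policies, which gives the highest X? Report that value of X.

1092

Policy A (R − 11, V := 15):
  R = 106 − 11 = 95
  X = 252 + 6·95 = 822
Policy B (R := 140):
  R = 140
  X = 252 + 6·140 = 1092
Comparing — Policy A: X=822, Policy B: X=1092. Highest is 1092 (Policy B).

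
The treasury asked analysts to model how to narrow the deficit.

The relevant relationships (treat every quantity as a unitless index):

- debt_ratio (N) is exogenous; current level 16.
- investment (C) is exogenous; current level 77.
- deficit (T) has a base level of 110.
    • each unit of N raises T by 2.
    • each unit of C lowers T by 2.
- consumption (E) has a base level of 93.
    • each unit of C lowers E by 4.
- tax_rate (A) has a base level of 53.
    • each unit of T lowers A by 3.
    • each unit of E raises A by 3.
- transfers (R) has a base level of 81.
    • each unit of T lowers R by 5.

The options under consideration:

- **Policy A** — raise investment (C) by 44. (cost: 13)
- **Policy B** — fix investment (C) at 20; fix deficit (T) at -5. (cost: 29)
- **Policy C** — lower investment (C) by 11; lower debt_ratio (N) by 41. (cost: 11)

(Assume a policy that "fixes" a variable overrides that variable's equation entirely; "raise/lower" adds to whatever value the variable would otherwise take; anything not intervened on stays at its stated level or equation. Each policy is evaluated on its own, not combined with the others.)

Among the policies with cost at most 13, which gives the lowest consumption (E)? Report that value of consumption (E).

Policy A (C + 44):
  C = 77 + 44 = 121
  E = 93 − 4·121 = -391
Policy C (C − 11, N − 41):
  C = 77 − 11 = 66
  E = 93 − 4·66 = -171
Comparing — Policy A: E=-391, Policy C: E=-171. Lowest is -391 (Policy A).

-391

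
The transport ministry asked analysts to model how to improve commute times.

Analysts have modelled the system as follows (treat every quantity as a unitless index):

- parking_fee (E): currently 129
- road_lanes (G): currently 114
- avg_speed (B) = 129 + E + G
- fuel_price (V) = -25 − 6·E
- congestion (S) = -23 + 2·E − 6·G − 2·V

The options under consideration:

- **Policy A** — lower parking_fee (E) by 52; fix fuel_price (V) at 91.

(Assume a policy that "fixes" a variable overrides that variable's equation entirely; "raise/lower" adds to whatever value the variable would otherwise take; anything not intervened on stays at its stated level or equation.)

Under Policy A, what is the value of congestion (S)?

Policy A (E − 52, V := 91):
  E = 129 − 52 = 77
  G = 114
  V = 91
  S = -23 + 2·77 − 6·114 − 2·91 = -735

-735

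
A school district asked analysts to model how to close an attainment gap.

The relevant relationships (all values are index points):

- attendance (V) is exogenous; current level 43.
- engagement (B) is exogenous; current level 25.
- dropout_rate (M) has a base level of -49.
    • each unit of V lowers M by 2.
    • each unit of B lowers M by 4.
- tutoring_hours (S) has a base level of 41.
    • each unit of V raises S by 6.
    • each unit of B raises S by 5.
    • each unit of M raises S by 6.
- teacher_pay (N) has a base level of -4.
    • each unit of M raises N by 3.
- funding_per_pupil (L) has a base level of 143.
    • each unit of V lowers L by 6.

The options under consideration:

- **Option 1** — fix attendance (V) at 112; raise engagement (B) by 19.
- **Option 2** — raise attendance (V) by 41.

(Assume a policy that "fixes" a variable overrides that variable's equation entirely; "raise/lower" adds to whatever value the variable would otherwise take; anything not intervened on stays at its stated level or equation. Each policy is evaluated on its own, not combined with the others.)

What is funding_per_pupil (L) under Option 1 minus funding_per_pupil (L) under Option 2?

Option 1 (V := 112, B + 19):
  V = 112
  L = 143 − 6·112 = -529
Option 2 (V + 41):
  V = 43 + 41 = 84
  L = 143 − 6·84 = -361
L: -529 − (-361) = -168

-168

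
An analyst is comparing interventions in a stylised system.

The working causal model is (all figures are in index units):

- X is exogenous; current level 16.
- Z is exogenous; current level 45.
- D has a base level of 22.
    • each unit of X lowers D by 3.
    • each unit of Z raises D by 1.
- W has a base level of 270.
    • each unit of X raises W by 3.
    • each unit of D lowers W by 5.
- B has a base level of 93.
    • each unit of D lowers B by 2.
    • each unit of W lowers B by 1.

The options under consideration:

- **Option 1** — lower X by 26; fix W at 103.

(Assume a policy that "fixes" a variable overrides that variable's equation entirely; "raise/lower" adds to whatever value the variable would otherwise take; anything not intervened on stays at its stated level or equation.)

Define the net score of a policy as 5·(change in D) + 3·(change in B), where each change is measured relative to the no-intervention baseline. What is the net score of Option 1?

282

Baseline:
  X = 16
  Z = 45
  D = 22 − 3·16 + 45 = 19
  W = 270 + 3·16 − 5·19 = 223
  B = 93 − 2·19 − 223 = -168
Option 1 (X − 26, W := 103):
  X = 16 − 26 = -10
  Z = 45
  D = 22 − 3·(-10) + 45 = 97
  W = 103
  B = 93 − 2·97 − 103 = -204
ΔD = 97 − 19 = 78; ΔB = -204 − (-168) = -36
Score = 5·78 + 3·(-36) = 282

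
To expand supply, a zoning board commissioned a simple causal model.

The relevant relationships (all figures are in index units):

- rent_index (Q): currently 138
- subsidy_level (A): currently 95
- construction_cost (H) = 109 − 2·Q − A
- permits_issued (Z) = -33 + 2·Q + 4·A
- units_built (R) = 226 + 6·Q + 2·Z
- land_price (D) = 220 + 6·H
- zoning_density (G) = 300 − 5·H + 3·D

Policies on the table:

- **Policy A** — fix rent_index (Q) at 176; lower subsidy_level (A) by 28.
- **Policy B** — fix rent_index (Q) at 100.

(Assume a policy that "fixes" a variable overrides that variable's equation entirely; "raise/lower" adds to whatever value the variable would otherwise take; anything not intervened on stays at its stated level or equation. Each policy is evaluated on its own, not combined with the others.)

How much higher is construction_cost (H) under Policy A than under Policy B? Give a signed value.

Policy A (Q := 176, A − 28):
  Q = 176
  A = 95 − 28 = 67
  H = 109 − 2·176 − 67 = -310
Policy B (Q := 100):
  Q = 100
  A = 95
  H = 109 − 2·100 − 95 = -186
H: -310 − (-186) = -124

-124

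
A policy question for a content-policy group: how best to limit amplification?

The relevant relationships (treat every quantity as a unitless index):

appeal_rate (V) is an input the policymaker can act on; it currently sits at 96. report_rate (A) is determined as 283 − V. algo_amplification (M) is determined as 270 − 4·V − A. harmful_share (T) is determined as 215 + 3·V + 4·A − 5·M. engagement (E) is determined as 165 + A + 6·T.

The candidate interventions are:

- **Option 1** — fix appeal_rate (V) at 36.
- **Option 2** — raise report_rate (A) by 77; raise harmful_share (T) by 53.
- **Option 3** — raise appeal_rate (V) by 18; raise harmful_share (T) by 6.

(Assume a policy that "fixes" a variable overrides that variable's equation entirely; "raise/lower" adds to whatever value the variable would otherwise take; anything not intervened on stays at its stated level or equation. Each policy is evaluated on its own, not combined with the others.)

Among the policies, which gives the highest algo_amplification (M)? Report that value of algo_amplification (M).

Option 1 (V := 36):
  V = 36
  A = 283 − 36 = 247
  M = 270 − 4·36 − 247 = -121
Option 2 (A + 77, T + 53):
  V = 96
  A = 283 − 96 (+77 from intervention) = 264
  M = 270 − 4·96 − 264 = -378
Option 3 (V + 18, T + 6):
  V = 96 + 18 = 114
  A = 283 − 114 = 169
  M = 270 − 4·114 − 169 = -355
Comparing — Option 1: M=-121, Option 2: M=-378, Option 3: M=-355. Highest is -121 (Option 1).

-121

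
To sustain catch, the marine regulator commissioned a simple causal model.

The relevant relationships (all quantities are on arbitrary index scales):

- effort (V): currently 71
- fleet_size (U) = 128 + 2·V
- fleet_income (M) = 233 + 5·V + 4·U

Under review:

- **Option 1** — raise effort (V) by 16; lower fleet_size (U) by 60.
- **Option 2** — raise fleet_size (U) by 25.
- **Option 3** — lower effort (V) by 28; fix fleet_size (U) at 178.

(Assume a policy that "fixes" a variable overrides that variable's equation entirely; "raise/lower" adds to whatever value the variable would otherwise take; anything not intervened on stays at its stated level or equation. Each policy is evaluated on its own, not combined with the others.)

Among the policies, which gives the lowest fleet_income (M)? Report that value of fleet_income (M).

Option 1 (V + 16, U − 60):
  V = 71 + 16 = 87
  U = 128 + 2·87 (−60 from intervention) = 242
  M = 233 + 5·87 + 4·242 = 1636
Option 2 (U + 25):
  V = 71
  U = 128 + 2·71 (+25 from intervention) = 295
  M = 233 + 5·71 + 4·295 = 1768
Option 3 (V − 28, U := 178):
  V = 71 − 28 = 43
  U = 178
  M = 233 + 5·43 + 4·178 = 1160
Comparing — Option 1: M=1636, Option 2: M=1768, Option 3: M=1160. Lowest is 1160 (Option 3).

1160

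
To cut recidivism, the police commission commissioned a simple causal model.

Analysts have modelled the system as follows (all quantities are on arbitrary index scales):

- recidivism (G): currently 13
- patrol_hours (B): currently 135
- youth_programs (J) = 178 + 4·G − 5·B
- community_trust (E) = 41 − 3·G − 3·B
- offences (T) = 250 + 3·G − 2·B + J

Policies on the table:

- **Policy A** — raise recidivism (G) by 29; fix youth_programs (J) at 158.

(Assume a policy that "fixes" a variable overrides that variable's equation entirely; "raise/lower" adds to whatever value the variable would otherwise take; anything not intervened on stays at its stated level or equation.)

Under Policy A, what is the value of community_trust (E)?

Policy A (G + 29, J := 158):
  G = 13 + 29 = 42
  B = 135
  E = 41 − 3·42 − 3·135 = -490

-490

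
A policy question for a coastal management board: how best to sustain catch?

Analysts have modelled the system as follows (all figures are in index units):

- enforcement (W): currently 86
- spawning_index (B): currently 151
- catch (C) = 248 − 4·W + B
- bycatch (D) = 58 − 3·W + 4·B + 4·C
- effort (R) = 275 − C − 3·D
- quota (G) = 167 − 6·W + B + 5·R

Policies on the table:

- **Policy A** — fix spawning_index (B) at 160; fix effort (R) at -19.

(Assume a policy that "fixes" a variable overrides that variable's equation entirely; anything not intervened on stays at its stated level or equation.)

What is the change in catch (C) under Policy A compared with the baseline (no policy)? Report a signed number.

9

Baseline:
  W = 86
  B = 151
  C = 248 − 4·86 + 151 = 55
Policy A (B := 160, R := -19):
  W = 86
  B = 160
  C = 248 − 4·86 + 160 = 64
Change in C: 64 − 55 = 9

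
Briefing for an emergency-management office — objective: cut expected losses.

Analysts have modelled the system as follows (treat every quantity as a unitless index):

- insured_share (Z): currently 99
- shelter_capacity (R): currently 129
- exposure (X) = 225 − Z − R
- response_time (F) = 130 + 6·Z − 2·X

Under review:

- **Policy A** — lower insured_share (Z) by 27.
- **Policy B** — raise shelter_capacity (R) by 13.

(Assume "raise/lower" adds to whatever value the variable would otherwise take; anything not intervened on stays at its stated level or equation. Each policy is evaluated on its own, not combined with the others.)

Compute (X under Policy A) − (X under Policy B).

40

Policy A (Z − 27):
  Z = 99 − 27 = 72
  R = 129
  X = 225 − 72 − 129 = 24
Policy B (R + 13):
  Z = 99
  R = 129 + 13 = 142
  X = 225 − 99 − 142 = -16
X: 24 − (-16) = 40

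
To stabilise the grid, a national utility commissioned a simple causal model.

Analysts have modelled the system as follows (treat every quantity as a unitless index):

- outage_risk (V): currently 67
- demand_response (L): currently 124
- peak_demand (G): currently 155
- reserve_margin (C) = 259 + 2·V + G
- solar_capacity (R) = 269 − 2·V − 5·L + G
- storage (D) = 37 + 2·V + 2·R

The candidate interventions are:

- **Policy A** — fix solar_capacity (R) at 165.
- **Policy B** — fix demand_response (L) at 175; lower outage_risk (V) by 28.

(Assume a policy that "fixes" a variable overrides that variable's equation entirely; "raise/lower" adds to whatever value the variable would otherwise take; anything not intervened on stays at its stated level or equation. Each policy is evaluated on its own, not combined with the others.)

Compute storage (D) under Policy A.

501

Policy A (R := 165):
  V = 67
  L = 124
  G = 155
  R = 165
  D = 37 + 2·67 + 2·165 = 501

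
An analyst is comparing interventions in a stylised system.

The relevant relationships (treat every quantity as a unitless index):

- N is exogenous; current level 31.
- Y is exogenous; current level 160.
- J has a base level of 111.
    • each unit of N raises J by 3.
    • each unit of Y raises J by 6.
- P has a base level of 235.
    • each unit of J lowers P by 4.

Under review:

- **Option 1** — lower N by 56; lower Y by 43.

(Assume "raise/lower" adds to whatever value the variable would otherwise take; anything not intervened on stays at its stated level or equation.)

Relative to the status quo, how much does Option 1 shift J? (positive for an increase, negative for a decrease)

Baseline:
  N = 31
  Y = 160
  J = 111 + 3·31 + 6·160 = 1164
Option 1 (N − 56, Y − 43):
  N = 31 − 56 = -25
  Y = 160 − 43 = 117
  J = 111 + 3·(-25) + 6·117 = 738
Change in J: 738 − 1164 = -426

-426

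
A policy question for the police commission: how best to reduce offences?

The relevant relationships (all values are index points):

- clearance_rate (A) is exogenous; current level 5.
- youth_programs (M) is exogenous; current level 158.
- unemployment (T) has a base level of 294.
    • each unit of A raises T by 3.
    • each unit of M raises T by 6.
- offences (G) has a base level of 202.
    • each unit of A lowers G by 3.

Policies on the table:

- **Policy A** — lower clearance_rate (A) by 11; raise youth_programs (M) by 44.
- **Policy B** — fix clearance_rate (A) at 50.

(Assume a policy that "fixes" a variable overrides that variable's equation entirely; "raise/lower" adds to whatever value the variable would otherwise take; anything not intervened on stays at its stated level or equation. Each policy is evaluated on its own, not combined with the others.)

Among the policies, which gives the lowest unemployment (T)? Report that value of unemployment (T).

1392

Policy A (A − 11, M + 44):
  A = 5 − 11 = -6
  M = 158 + 44 = 202
  T = 294 + 3·(-6) + 6·202 = 1488
Policy B (A := 50):
  A = 50
  M = 158
  T = 294 + 3·50 + 6·158 = 1392
Comparing — Policy A: T=1488, Policy B: T=1392. Lowest is 1392 (Policy B).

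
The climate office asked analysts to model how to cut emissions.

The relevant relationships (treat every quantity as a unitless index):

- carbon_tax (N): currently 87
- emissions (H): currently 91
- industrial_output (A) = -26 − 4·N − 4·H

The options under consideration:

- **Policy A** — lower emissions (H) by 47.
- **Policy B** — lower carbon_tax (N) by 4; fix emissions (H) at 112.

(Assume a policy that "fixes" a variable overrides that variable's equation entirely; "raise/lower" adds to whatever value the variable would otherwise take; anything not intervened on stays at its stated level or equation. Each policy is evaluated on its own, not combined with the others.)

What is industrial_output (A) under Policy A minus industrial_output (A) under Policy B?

256

Policy A (H − 47):
  N = 87
  H = 91 − 47 = 44
  A = -26 − 4·87 − 4·44 = -550
Policy B (N − 4, H := 112):
  N = 87 − 4 = 83
  H = 112
  A = -26 − 4·83 − 4·112 = -806
A: -550 − (-806) = 256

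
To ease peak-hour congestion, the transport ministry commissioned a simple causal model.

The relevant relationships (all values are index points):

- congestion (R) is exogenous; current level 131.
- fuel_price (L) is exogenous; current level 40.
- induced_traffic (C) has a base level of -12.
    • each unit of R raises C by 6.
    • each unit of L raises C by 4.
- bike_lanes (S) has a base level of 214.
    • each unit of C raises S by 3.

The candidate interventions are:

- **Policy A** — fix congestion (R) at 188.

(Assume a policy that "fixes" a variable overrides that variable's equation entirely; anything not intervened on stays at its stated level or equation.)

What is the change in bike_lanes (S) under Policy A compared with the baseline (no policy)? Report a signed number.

1026

Baseline:
  R = 131
  L = 40
  C = -12 + 6·131 + 4·40 = 934
  S = 214 + 3·934 = 3016
Policy A (R := 188):
  R = 188
  L = 40
  C = -12 + 6·188 + 4·40 = 1276
  S = 214 + 3·1276 = 4042
Change in S: 4042 − 3016 = 1026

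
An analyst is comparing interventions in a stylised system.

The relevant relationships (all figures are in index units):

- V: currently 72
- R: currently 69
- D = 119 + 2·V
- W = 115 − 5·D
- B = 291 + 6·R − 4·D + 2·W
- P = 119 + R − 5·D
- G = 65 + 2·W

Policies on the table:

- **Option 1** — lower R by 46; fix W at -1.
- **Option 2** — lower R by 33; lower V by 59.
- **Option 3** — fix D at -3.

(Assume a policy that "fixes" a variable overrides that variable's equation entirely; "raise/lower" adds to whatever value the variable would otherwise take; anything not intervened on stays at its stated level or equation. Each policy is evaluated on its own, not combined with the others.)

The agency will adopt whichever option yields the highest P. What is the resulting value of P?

203

Option 1 (R − 46, W := -1):
  V = 72
  R = 69 − 46 = 23
  D = 119 + 2·72 = 263
  P = 119 + 23 − 5·263 = -1173
Option 2 (R − 33, V − 59):
  V = 72 − 59 = 13
  R = 69 − 33 = 36
  D = 119 + 2·13 = 145
  P = 119 + 36 − 5·145 = -570
Option 3 (D := -3):
  V = 72
  R = 69
  D = -3
  P = 119 + 69 − 5·(-3) = 203
Comparing — Option 1: P=-1173, Option 2: P=-570, Option 3: P=203. Highest is 203 (Option 3).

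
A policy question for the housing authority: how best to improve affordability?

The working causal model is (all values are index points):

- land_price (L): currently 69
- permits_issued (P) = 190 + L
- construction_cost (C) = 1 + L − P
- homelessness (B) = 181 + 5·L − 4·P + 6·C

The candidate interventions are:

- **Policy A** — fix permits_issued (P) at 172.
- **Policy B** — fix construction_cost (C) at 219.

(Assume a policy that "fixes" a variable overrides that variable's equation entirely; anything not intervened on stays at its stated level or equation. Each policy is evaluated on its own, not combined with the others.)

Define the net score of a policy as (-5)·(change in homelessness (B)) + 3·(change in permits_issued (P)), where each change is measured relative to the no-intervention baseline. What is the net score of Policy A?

-4611

Baseline:
  L = 69
  P = 190 + 69 = 259
  C = 1 + 69 − 259 = -189
  B = 181 + 5·69 − 4·259 + 6·(-189) = -1644
Policy A (P := 172):
  L = 69
  P = 172
  C = 1 + 69 − 172 = -102
  B = 181 + 5·69 − 4·172 + 6·(-102) = -774
ΔB = -774 − (-1644) = 870; ΔP = 172 − 259 = -87
Score = (-5)·870 + 3·(-87) = -4611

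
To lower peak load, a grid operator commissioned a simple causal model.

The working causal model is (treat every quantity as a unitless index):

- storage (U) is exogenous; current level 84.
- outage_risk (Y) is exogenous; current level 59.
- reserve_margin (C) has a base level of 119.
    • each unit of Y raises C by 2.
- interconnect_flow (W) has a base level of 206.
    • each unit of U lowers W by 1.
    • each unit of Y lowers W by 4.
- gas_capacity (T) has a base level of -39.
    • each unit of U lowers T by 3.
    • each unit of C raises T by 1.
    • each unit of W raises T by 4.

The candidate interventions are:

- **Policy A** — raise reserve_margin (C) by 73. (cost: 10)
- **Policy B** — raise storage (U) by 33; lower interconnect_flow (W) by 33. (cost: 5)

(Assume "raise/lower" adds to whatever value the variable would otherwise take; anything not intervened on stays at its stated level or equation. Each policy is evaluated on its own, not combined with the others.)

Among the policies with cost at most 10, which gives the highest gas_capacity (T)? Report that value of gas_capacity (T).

-437

Policy A (C + 73):
  U = 84
  Y = 59
  C = 119 + 2·59 (+73 from intervention) = 310
  W = 206 − 84 − 4·59 = -114
  T = -39 − 3·84 + 310 + 4·(-114) = -437
Policy B (U + 33, W − 33):
  U = 84 + 33 = 117
  Y = 59
  C = 119 + 2·59 = 237
  W = 206 − 117 − 4·59 (−33 from intervention) = -180
  T = -39 − 3·117 + 237 + 4·(-180) = -873
Comparing — Policy A: T=-437, Policy B: T=-873. Highest is -437 (Policy A).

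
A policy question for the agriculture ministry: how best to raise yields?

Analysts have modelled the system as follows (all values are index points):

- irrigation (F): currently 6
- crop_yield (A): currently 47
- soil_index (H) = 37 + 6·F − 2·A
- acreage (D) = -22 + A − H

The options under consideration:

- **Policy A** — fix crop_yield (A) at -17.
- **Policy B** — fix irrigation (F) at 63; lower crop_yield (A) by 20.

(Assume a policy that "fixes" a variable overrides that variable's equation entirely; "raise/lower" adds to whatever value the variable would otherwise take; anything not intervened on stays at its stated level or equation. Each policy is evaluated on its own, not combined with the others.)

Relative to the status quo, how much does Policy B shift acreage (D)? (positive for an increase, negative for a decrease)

Baseline:
  F = 6
  A = 47
  H = 37 + 6·6 − 2·47 = -21
  D = -22 + 47 − (-21) = 46
Policy B (F := 63, A − 20):
  F = 63
  A = 47 − 20 = 27
  H = 37 + 6·63 − 2·27 = 361
  D = -22 + 27 − 361 = -356
Change in D: -356 − 46 = -402

-402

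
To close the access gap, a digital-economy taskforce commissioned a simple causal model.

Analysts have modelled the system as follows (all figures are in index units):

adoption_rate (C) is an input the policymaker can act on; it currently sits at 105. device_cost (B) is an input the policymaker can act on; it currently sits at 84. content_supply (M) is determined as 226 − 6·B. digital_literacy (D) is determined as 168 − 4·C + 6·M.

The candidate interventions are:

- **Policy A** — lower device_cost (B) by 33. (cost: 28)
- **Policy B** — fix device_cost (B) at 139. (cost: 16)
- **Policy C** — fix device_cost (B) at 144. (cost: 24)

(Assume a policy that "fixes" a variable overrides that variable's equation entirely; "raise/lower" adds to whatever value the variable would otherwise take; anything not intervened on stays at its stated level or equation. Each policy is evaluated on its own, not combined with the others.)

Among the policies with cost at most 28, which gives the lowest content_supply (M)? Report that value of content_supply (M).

Policy A (B − 33):
  B = 84 − 33 = 51
  M = 226 − 6·51 = -80
Policy B (B := 139):
  B = 139
  M = 226 − 6·139 = -608
Policy C (B := 144):
  B = 144
  M = 226 − 6·144 = -638
Comparing — Policy A: M=-80, Policy B: M=-608, Policy C: M=-638. Lowest is -638 (Policy C).

-638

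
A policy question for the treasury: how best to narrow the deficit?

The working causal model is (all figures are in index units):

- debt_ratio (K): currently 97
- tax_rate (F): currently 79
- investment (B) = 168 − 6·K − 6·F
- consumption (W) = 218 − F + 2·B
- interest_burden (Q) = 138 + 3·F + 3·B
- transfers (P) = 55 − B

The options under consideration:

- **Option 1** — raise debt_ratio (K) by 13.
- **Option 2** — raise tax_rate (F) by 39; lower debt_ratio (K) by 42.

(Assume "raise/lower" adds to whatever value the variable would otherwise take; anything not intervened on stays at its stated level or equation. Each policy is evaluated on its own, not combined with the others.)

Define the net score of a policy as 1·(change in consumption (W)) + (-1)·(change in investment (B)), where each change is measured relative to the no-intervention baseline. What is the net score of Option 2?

Baseline:
  K = 97
  F = 79
  B = 168 − 6·97 − 6·79 = -888
  W = 218 − 79 + 2·(-888) = -1637
Option 2 (F + 39, K − 42):
  K = 97 − 42 = 55
  F = 79 + 39 = 118
  B = 168 − 6·55 − 6·118 = -870
  W = 218 − 118 + 2·(-870) = -1640
ΔW = -1640 − (-1637) = -3; ΔB = -870 − (-888) = 18
Score = 1·(-3) + (-1)·18 = -21

-21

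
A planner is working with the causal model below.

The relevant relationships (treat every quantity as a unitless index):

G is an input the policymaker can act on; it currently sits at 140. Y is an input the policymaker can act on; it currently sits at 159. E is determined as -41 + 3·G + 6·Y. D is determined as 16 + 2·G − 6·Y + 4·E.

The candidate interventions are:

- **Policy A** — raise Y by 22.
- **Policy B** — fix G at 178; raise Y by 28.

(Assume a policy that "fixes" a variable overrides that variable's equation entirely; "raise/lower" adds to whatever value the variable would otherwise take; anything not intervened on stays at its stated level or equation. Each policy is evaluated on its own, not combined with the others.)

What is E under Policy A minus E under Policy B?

Policy A (Y + 22):
  G = 140
  Y = 159 + 22 = 181
  E = -41 + 3·140 + 6·181 = 1465
Policy B (G := 178, Y + 28):
  G = 178
  Y = 159 + 28 = 187
  E = -41 + 3·178 + 6·187 = 1615
E: 1465 − 1615 = -150

-150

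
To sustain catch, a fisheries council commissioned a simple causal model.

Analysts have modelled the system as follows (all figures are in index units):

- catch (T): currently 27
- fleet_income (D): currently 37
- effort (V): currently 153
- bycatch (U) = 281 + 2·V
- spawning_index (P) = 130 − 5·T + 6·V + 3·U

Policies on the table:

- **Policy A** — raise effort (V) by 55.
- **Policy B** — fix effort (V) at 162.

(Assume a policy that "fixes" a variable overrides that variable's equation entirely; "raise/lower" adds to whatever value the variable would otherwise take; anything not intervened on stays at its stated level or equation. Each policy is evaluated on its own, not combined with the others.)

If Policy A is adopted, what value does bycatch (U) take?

697

Policy A (V + 55):
  V = 153 + 55 = 208
  U = 281 + 2·208 = 697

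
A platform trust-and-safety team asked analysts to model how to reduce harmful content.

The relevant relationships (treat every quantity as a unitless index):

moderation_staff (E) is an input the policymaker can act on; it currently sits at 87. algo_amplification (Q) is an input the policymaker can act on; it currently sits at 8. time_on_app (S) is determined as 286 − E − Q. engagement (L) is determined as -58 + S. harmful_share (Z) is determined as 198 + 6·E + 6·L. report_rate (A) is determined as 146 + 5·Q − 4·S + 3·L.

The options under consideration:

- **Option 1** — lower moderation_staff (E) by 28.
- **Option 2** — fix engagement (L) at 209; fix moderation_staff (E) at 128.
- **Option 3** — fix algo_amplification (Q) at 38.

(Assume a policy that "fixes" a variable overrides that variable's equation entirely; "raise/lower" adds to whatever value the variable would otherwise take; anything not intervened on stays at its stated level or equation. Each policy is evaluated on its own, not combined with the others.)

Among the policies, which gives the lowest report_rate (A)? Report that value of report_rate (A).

-207

Option 1 (E − 28):
  E = 87 − 28 = 59
  Q = 8
  S = 286 − 59 − 8 = 219
  L = -58 + 219 = 161
  A = 146 + 5·8 − 4·219 + 3·161 = -207
Option 2 (L := 209, E := 128):
  E = 128
  Q = 8
  S = 286 − 128 − 8 = 150
  L = 209
  A = 146 + 5·8 − 4·150 + 3·209 = 213
Option 3 (Q := 38):
  E = 87
  Q = 38
  S = 286 − 87 − 38 = 161
  L = -58 + 161 = 103
  A = 146 + 5·38 − 4·161 + 3·103 = 1
Comparing — Option 1: A=-207, Option 2: A=213, Option 3: A=1. Lowest is -207 (Option 1).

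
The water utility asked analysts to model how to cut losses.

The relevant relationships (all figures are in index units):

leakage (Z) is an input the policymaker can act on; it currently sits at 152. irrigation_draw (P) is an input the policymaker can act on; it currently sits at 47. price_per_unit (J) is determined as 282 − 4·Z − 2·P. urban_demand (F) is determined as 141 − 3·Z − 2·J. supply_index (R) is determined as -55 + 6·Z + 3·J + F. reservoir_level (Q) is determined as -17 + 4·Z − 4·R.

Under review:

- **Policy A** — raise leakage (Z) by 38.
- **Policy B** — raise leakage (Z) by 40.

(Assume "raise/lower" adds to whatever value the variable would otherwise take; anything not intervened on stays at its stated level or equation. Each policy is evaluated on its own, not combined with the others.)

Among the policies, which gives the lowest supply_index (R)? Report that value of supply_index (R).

82

Policy A (Z + 38):
  Z = 152 + 38 = 190
  P = 47
  J = 282 − 4·190 − 2·47 = -572
  F = 141 − 3·190 − 2·(-572) = 715
  R = -55 + 6·190 + 3·(-572) + 715 = 84
Policy B (Z + 40):
  Z = 152 + 40 = 192
  P = 47
  J = 282 − 4·192 − 2·47 = -580
  F = 141 − 3·192 − 2·(-580) = 725
  R = -55 + 6·192 + 3·(-580) + 725 = 82
Comparing — Policy A: R=84, Policy B: R=82. Lowest is 82 (Policy B).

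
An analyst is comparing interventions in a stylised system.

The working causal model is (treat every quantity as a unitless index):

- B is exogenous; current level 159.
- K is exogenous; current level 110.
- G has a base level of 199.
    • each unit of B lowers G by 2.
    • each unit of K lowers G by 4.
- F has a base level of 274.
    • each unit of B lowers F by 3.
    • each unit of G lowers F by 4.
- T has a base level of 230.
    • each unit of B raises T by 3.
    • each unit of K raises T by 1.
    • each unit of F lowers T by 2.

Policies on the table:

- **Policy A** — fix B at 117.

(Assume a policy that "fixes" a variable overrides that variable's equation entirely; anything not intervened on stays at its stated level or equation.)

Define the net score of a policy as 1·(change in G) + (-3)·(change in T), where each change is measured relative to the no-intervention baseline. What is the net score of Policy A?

Baseline:
  B = 159
  K = 110
  G = 199 − 2·159 − 4·110 = -559
  F = 274 − 3·159 − 4·(-559) = 2033
  T = 230 + 3·159 + 110 − 2·2033 = -3249
Policy A (B := 117):
  B = 117
  K = 110
  G = 199 − 2·117 − 4·110 = -475
  F = 274 − 3·117 − 4·(-475) = 1823
  T = 230 + 3·117 + 110 − 2·1823 = -2955
ΔG = -475 − (-559) = 84; ΔT = -2955 − (-3249) = 294
Score = 1·84 + (-3)·294 = -798

-798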